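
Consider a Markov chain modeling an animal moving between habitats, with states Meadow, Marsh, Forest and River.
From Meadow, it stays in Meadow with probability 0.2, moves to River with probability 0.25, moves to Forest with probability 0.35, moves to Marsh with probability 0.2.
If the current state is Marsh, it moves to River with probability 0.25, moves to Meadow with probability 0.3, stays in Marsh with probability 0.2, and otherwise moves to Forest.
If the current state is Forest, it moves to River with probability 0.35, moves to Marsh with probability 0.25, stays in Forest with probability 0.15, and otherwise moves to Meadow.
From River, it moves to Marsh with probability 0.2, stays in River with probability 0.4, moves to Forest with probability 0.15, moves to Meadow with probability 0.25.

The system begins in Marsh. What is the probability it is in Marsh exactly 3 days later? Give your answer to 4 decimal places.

Propagate the distribution vector 3 days from Marsh.
After 0 days: (0.0000, 1.0000, 0.0000, 0.0000)
After 1 day: (0.3000, 0.2000, 0.2500, 0.2500)
After 2 days: (0.2450, 0.2125, 0.2300, 0.3125)
After 3 days: (0.2484, 0.2115, 0.2203, 0.3199)
P(in Marsh after 3 days) = 0.2115

0.2115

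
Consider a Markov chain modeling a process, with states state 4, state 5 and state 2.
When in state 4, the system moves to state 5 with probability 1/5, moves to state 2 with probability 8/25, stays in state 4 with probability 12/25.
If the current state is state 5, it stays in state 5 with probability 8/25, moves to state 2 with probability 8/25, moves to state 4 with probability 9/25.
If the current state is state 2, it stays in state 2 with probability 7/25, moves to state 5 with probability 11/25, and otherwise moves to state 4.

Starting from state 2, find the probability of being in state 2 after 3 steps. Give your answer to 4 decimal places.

Propagate the distribution vector 3 steps from state 2.
After 0 steps: (0.0000, 0.0000, 1.0000)
After 1 step: (0.2800, 0.4400, 0.2800)
After 2 steps: (0.3712, 0.3200, 0.3088)
After 3 steps: (0.3798, 0.3125, 0.3076)
P(in state 2 after 3 steps) = 0.3076

0.3076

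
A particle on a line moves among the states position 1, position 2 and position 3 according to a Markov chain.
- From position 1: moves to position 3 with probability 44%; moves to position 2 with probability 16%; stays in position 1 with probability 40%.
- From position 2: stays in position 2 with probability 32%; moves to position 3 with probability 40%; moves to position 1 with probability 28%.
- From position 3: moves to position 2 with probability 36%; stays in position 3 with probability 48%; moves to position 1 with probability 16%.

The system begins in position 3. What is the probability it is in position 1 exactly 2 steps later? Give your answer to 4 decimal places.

0.2416

Sum over the intermediate state after 1 step:
P = P(position 3→position 1)·P(position 1→position 1) + P(position 3→position 2)·P(position 2→position 1) + P(position 3→position 3)·P(position 3→position 1)
  = 0.16×0.4 + 0.36×0.28 + 0.48×0.16
  = 0.0640 + 0.1008 + 0.0768 = 0.2416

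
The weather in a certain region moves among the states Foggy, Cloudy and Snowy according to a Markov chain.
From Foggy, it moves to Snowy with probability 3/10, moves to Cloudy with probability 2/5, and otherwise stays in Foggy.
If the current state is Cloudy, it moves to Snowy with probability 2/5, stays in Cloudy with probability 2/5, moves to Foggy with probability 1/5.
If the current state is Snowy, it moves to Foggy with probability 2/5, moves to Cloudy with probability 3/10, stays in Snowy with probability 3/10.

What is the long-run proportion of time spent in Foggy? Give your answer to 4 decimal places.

0.2970

Let the stationary distribution be π with π = πP and π_1 + π_2 + π_3 = 1.
π_1 = 0.3·π_1 + 0.2·π_2 + 0.4·π_3
π_2 = 0.4·π_1 + 0.4·π_2 + 0.3·π_3
Solving with the normalization constraint gives π = (0.2970, 0.3663, 0.3366).
So the stationary probability of Foggy is 0.2970.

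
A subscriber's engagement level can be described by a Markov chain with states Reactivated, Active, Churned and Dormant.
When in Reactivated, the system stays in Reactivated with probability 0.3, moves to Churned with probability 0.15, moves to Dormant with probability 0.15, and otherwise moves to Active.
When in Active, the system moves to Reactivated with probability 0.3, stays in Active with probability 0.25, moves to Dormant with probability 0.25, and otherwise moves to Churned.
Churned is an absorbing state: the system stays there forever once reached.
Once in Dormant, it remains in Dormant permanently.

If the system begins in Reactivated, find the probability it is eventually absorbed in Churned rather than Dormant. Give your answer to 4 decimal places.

Let h(s) be the probability of absorption at Churned starting from transient state s. Then h(Churned) = 1 and h(Dormant) = 0. By first-step analysis:
h(Reactivated) = 0.3·h(Reactivated) + 0.4·h(Active) + 0.15·1 + 0.15·0
h(Active) = 0.3·h(Reactivated) + 0.25·h(Active) + 0.2·1 + 0.25·0
Solving: h(Reactivated) = 0.4753, h(Active) = 0.4568.
Starting from Reactivated, the probability is 0.4753.

0.4753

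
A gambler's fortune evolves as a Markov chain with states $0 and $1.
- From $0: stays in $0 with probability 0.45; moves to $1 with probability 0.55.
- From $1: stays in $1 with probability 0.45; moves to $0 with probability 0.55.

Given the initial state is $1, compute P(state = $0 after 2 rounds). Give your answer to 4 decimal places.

Sum over the intermediate state after 1 round:
P = P($1→$0)·P($0→$0) + P($1→$1)·P($1→$0)
  = 0.55×0.45 + 0.45×0.55
  = 0.2475 + 0.2475 = 0.4950

0.4950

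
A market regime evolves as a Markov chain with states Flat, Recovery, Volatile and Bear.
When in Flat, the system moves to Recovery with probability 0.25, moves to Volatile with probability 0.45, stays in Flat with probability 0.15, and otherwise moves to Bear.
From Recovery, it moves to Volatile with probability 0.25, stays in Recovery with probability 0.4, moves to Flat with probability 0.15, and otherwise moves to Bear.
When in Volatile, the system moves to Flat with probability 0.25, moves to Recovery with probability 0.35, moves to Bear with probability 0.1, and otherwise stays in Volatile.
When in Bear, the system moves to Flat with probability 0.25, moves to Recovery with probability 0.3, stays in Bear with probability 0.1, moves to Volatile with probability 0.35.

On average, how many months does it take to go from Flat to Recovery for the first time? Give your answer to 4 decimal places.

Let t(s) be the expected number of months to first reach Recovery from state s, with t(Recovery) = 0. Conditioning on the first month:
t(Flat) = 1 + 0.15·t(Flat) + 0.45·t(Volatile) + 0.15·t(Bear)
t(Volatile) = 1 + 0.25·t(Flat) + 0.3·t(Volatile) + 0.1·t(Bear)
t(Bear) = 1 + 0.25·t(Flat) + 0.35·t(Volatile) + 0.1·t(Bear)
Solving: t(Flat) = 3.3981, t(Volatile) = 3.1084, t(Bear) = 3.2639.
Expected months from Flat to Recovery: 3.3981.

3.3981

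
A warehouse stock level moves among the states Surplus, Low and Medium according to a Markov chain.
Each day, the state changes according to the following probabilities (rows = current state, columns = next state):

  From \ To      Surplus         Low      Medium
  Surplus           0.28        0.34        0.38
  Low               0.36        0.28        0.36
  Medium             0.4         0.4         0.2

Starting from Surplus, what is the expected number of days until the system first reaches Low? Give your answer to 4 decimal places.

2.7830

Let t(s) be the expected number of days to first reach Low from state s, with t(Low) = 0. Conditioning on the first day:
t(Surplus) = 1 + 0.28·t(Surplus) + 0.38·t(Medium)
t(Medium) = 1 + 0.4·t(Surplus) + 0.2·t(Medium)
Solving: t(Surplus) = 2.7830, t(Medium) = 2.6415.
Expected days from Surplus to Low: 2.7830.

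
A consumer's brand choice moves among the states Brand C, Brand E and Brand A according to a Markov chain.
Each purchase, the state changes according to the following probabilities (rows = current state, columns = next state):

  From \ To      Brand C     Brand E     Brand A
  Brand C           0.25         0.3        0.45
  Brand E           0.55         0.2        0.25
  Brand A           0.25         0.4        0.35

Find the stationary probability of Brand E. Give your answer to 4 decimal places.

Let the stationary distribution be π with π = πP and π_1 + π_2 + π_3 = 1.
π_1 = 0.25·π_1 + 0.55·π_2 + 0.25·π_3
π_2 = 0.3·π_1 + 0.2·π_2 + 0.4·π_3
Solving with the normalization constraint gives π = (0.3415, 0.3049, 0.3537).
So the stationary probability of Brand E is 0.3049.

0.3049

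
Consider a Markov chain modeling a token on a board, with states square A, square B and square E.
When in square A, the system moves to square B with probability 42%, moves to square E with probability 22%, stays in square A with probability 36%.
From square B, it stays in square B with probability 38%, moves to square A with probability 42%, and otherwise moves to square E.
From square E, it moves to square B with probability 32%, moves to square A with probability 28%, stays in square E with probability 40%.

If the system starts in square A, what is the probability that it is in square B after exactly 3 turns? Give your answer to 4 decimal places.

Propagate the distribution vector 3 turns from square A.
After 0 turns: (1.0000, 0.0000, 0.0000)
After 1 turn: (0.3600, 0.4200, 0.2200)
After 2 turns: (0.3676, 0.3812, 0.2512)
After 3 turns: (0.3628, 0.3796, 0.2576)
P(in square B after 3 turns) = 0.3796

0.3796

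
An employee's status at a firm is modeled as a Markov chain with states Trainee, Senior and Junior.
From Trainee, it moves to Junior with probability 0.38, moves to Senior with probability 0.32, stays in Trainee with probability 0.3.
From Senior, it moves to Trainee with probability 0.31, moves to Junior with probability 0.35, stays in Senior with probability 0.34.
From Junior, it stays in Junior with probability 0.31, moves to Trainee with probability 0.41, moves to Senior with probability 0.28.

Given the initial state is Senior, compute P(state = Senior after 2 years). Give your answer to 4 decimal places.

Sum over the intermediate state after 1 year:
P = P(Senior→Trainee)·P(Trainee→Senior) + P(Senior→Senior)·P(Senior→Senior) + P(Senior→Junior)·P(Junior→Senior)
  = 0.31×0.32 + 0.34×0.34 + 0.35×0.28
  = 0.0992 + 0.1156 + 0.0980 = 0.3128

0.3128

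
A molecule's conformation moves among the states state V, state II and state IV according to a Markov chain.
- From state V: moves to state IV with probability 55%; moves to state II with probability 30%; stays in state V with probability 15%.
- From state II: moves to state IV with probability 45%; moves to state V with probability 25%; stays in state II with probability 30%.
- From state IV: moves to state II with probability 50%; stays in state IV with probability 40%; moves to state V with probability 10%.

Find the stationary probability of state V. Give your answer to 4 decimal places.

0.1667

Let the stationary distribution be π with π = πP and π_1 + π_2 + π_3 = 1.
π_1 = 0.15·π_1 + 0.25·π_2 + 0.1·π_3
π_2 = 0.3·π_1 + 0.3·π_2 + 0.5·π_3
Solving with the normalization constraint gives π = (0.1667, 0.3889, 0.4444).
So the stationary probability of state V is 0.1667.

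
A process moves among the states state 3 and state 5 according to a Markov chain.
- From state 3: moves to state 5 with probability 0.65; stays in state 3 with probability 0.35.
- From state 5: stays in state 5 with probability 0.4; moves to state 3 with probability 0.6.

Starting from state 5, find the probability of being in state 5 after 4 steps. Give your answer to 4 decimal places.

Propagate the distribution vector 4 steps from state 5.
After 0 steps: (0.0000, 1.0000)
After 1 step: (0.6000, 0.4000)
After 2 steps: (0.4500, 0.5500)
After 3 steps: (0.4875, 0.5125)
After 4 steps: (0.4781, 0.5219)
P(in state 5 after 4 steps) = 0.5219

0.5219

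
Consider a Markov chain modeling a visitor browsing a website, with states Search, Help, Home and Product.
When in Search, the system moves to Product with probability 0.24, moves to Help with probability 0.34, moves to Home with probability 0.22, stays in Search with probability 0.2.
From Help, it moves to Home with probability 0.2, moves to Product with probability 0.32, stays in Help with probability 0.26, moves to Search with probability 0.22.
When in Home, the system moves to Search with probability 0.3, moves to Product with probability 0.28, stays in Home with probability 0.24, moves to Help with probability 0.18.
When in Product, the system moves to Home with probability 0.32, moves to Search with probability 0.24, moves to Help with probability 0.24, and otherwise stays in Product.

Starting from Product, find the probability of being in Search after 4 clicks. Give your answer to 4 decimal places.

0.2401

Propagate the distribution vector 4 clicks from Product.
After 0 clicks: (0.0000, 0.0000, 0.0000, 1.0000)
After 1 click: (0.2400, 0.2400, 0.3200, 0.2000)
After 2 clicks: (0.2448, 0.2496, 0.2416, 0.2640)
After 3 clicks: (0.2397, 0.2550, 0.2462, 0.2591)
After 4 clicks: (0.2401, 0.2543, 0.2457, 0.2599)
P(in Search after 4 clicks) = 0.2401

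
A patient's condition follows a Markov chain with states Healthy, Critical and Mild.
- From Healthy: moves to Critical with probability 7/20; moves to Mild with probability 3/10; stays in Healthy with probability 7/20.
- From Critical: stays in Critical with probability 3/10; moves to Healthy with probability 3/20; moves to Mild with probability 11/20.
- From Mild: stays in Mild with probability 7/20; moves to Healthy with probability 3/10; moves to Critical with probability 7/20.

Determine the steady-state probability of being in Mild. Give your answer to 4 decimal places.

Let the stationary distribution be π with π = πP and π_1 + π_2 + π_3 = 1.
π_1 = 0.35·π_1 + 0.15·π_2 + 0.3·π_3
π_2 = 0.35·π_1 + 0.3·π_2 + 0.35·π_3
Solving with the normalization constraint gives π = (0.2632, 0.3333, 0.4035).
So the stationary probability of Mild is 0.4035.

0.4035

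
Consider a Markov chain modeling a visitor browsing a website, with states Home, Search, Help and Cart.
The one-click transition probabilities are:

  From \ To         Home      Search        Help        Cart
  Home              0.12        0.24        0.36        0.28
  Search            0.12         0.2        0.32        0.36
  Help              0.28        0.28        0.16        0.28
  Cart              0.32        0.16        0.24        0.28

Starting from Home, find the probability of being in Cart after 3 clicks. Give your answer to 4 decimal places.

Propagate the distribution vector 3 clicks from Home.
After 0 clicks: (1.0000, 0.0000, 0.0000, 0.0000)
After 1 click: (0.1200, 0.2400, 0.3600, 0.2800)
After 2 clicks: (0.2336, 0.2224, 0.2448, 0.2992)
After 3 clicks: (0.2190, 0.2170, 0.2662, 0.2978)
P(in Cart after 3 clicks) = 0.2978

0.2978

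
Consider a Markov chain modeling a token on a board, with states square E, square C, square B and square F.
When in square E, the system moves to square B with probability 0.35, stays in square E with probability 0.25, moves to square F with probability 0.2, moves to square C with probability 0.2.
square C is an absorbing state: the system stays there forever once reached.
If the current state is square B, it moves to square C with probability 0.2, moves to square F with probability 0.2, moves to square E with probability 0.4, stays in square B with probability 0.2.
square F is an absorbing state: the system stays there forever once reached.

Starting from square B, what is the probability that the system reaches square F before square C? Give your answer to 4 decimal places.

0.5000

Let h(s) be the probability of absorption at square F starting from transient state s. Then h(square F) = 1 and h(square C) = 0. By first-step analysis:
h(square E) = 0.25·h(square E) + 0.2·0 + 0.35·h(square B) + 0.2·1
h(square B) = 0.4·h(square E) + 0.2·0 + 0.2·h(square B) + 0.2·1
Solving: h(square E) = 0.5000, h(square B) = 0.5000.
Starting from square B, the probability is 0.5000.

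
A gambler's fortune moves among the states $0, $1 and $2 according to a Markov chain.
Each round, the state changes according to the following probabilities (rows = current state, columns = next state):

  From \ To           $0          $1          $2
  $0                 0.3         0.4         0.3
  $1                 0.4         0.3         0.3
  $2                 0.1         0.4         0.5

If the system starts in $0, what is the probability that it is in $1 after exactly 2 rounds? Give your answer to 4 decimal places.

0.3600

Sum over the intermediate state after 1 round:
P = P($0→$0)·P($0→$1) + P($0→$1)·P($1→$1) + P($0→$2)·P($2→$1)
  = 0.3×0.4 + 0.4×0.3 + 0.3×0.4
  = 0.1200 + 0.1200 + 0.1200 = 0.3600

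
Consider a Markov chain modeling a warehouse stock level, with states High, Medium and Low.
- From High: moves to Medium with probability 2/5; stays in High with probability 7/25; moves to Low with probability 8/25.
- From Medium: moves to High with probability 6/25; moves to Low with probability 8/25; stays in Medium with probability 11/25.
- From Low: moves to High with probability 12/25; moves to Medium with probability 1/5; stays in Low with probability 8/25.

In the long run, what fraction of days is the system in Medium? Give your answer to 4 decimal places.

0.3500

Let the stationary distribution be π with π = πP and π_1 + π_2 + π_3 = 1.
π_1 = 0.28·π_1 + 0.24·π_2 + 0.48·π_3
π_2 = 0.4·π_1 + 0.44·π_2 + 0.2·π_3
Solving with the normalization constraint gives π = (0.3300, 0.3500, 0.3200).
So the stationary probability of Medium is 0.3500.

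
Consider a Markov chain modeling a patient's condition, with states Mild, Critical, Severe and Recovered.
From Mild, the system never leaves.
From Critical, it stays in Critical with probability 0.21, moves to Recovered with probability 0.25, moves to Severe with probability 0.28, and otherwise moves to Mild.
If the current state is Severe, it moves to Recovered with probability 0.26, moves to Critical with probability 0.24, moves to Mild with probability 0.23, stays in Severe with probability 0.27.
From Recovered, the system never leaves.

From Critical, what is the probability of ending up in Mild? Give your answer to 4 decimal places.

0.4989

Let h(s) be the probability of absorption at Mild starting from transient state s. Then h(Mild) = 1 and h(Recovered) = 0. By first-step analysis:
h(Critical) = 0.26·1 + 0.21·h(Critical) + 0.28·h(Severe) + 0.25·0
h(Severe) = 0.23·1 + 0.24·h(Critical) + 0.27·h(Severe) + 0.26·0
Solving: h(Critical) = 0.4989, h(Severe) = 0.4791.
Starting from Critical, the probability is 0.4989.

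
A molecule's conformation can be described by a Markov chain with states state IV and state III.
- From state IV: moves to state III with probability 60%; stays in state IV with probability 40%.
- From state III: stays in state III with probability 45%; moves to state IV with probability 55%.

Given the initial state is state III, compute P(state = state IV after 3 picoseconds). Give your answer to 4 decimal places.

Propagate the distribution vector 3 picoseconds from state III.
After 0 picoseconds: (0.0000, 1.0000)
After 1 picosecond: (0.5500, 0.4500)
After 2 picoseconds: (0.4675, 0.5325)
After 3 picoseconds: (0.4799, 0.5201)
P(in state IV after 3 picoseconds) = 0.4799

0.4799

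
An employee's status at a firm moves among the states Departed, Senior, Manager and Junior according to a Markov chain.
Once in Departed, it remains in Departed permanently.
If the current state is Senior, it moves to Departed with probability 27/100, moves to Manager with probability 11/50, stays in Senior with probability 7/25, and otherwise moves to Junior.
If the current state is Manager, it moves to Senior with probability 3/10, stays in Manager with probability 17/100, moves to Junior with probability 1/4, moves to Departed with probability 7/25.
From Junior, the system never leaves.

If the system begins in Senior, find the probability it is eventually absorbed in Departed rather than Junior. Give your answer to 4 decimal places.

Let h(s) be the probability of absorption at Departed starting from transient state s. Then h(Departed) = 1 and h(Junior) = 0. By first-step analysis:
h(Senior) = 0.27·1 + 0.28·h(Senior) + 0.22·h(Manager) + 0.23·0
h(Manager) = 0.28·1 + 0.3·h(Senior) + 0.17·h(Manager) + 0.25·0
Solving: h(Senior) = 0.5374, h(Manager) = 0.5316.
Starting from Senior, the probability is 0.5374.

0.5374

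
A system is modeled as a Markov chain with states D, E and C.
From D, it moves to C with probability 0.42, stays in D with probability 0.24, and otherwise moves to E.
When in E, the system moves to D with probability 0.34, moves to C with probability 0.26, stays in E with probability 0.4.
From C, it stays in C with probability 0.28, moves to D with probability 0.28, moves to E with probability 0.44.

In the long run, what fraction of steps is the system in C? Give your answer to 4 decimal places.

Let the stationary distribution be π with π = πP and π_1 + π_2 + π_3 = 1.
π_1 = 0.24·π_1 + 0.34·π_2 + 0.28·π_3
π_2 = 0.34·π_1 + 0.4·π_2 + 0.44·π_3
Solving with the normalization constraint gives π = (0.2920, 0.3950, 0.3130).
So the stationary probability of C is 0.3130.

0.3130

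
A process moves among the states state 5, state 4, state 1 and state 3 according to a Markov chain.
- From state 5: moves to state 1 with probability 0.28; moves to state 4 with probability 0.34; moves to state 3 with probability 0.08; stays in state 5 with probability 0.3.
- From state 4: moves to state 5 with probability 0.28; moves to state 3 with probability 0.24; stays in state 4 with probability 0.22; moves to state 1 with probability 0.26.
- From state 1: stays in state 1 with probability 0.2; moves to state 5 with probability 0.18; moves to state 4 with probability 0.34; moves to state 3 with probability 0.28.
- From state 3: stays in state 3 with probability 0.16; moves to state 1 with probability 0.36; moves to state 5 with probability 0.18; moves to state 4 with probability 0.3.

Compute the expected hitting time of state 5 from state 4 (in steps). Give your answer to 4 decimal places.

4.3465

Let t(s) be the expected number of steps to first reach state 5 from state s, with t(state 5) = 0. Conditioning on the first step:
t(state 4) = 1 + 0.22·t(state 4) + 0.26·t(state 1) + 0.24·t(state 3)
t(state 1) = 1 + 0.34·t(state 4) + 0.2·t(state 1) + 0.28·t(state 3)
t(state 3) = 1 + 0.3·t(state 4) + 0.36·t(state 1) + 0.16·t(state 3)
Solving: t(state 4) = 4.3465, t(state 1) = 4.7732, t(state 3) = 4.7885.
Expected steps from state 4 to state 5: 4.3465.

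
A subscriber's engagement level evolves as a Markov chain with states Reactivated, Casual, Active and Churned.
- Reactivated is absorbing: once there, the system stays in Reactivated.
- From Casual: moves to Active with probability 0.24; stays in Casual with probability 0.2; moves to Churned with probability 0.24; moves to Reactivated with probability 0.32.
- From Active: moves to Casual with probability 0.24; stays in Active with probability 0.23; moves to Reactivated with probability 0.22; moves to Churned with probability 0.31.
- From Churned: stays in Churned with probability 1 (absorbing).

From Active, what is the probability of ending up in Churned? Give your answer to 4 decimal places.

Let h(s) be the probability of absorption at Churned starting from transient state s. Then h(Churned) = 1 and h(Reactivated) = 0. By first-step analysis:
h(Casual) = 0.32·0 + 0.2·h(Casual) + 0.24·h(Active) + 0.24·1
h(Active) = 0.22·0 + 0.24·h(Casual) + 0.23·h(Active) + 0.31·1
Solving: h(Casual) = 0.4642, h(Active) = 0.5473.
Starting from Active, the probability is 0.5473.

0.5473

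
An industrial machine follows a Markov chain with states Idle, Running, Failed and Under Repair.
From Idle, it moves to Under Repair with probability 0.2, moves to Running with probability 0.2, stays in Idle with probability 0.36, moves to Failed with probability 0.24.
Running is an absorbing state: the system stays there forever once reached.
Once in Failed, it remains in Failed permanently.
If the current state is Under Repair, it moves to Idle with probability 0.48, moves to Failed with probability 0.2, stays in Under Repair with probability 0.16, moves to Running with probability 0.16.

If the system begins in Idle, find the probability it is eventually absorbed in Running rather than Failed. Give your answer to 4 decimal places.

0.4529

Let h(s) be the probability of absorption at Running starting from transient state s. Then h(Running) = 1 and h(Failed) = 0. By first-step analysis:
h(Idle) = 0.36·h(Idle) + 0.2·1 + 0.24·0 + 0.2·h(Under Repair)
h(Under Repair) = 0.48·h(Idle) + 0.16·1 + 0.2·0 + 0.16·h(Under Repair)
Solving: h(Idle) = 0.4529, h(Under Repair) = 0.4493.
Starting from Idle, the probability is 0.4529.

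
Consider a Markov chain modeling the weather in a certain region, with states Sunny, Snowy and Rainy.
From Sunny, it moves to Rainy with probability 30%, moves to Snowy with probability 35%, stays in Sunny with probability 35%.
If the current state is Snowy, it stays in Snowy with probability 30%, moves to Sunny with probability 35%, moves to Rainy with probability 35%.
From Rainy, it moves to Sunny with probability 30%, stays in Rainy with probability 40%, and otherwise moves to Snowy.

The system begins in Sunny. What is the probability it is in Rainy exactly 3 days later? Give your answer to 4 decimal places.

0.3506

Propagate the distribution vector 3 days from Sunny.
After 0 days: (1.0000, 0.0000, 0.0000)
After 1 day: (0.3500, 0.3500, 0.3000)
After 2 days: (0.3350, 0.3175, 0.3475)
After 3 days: (0.3326, 0.3168, 0.3506)
P(in Rainy after 3 days) = 0.3506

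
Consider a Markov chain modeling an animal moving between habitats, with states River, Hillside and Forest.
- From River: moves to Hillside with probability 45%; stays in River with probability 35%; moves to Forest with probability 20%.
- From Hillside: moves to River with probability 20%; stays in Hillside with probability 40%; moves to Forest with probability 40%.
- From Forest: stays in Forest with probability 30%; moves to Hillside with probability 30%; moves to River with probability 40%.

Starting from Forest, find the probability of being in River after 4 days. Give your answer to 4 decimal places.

0.3073

Propagate the distribution vector 4 days from Forest.
After 0 days: (0.0000, 0.0000, 1.0000)
After 1 day: (0.4000, 0.3000, 0.3000)
After 2 days: (0.3200, 0.3900, 0.2900)
After 3 days: (0.3060, 0.3870, 0.3070)
After 4 days: (0.3073, 0.3846, 0.3081)
P(in River after 4 days) = 0.3073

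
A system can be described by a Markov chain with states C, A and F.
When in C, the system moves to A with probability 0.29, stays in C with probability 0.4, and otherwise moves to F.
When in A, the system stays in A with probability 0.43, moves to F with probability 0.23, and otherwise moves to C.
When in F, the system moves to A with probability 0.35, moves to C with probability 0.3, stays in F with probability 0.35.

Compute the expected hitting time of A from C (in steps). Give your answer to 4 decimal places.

Let t(s) be the expected number of steps to first reach A from state s, with t(A) = 0. Conditioning on the first step:
t(C) = 1 + 0.4·t(C) + 0.31·t(F)
t(F) = 1 + 0.3·t(C) + 0.35·t(F)
Solving: t(C) = 3.2323, t(F) = 3.0303.
Expected steps from C to A: 3.2323.

3.2323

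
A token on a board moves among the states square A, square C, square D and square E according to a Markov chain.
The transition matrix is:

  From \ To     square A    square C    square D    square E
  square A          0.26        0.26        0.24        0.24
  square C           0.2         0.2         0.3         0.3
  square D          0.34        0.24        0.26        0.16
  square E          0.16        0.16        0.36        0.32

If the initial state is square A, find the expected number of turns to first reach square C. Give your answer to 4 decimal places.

4.3324

Let t(s) be the expected number of turns to first reach square C from state s, with t(square C) = 0. Conditioning on the first turn:
t(square A) = 1 + 0.26·t(square A) + 0.24·t(square D) + 0.24·t(square E)
t(square D) = 1 + 0.34·t(square A) + 0.26·t(square D) + 0.16·t(square E)
t(square E) = 1 + 0.16·t(square A) + 0.36·t(square D) + 0.32·t(square E)
Solving: t(square A) = 4.3324, t(square D) = 4.3819, t(square E) = 4.8098.
Expected turns from square A to square C: 4.3324.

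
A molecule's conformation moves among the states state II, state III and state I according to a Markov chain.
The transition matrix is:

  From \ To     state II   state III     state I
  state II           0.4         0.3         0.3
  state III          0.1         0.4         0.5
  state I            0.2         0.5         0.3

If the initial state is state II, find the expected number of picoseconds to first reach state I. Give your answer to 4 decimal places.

2.7273

Let t(s) be the expected number of picoseconds to first reach state I from state s, with t(state I) = 0. Conditioning on the first picosecond:
t(state II) = 1 + 0.4·t(state II) + 0.3·t(state III)
t(state III) = 1 + 0.1·t(state II) + 0.4·t(state III)
Solving: t(state II) = 2.7273, t(state III) = 2.1212.
Expected picoseconds from state II to state I: 2.7273.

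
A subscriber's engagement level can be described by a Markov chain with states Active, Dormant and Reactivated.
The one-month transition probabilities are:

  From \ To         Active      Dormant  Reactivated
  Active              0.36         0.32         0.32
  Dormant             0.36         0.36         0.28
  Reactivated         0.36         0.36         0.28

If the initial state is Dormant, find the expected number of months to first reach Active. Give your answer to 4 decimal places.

2.7778

Let t(s) be the expected number of months to first reach Active from state s, with t(Active) = 0. Conditioning on the first month:
t(Dormant) = 1 + 0.36·t(Dormant) + 0.28·t(Reactivated)
t(Reactivated) = 1 + 0.36·t(Dormant) + 0.28·t(Reactivated)
Solving: t(Dormant) = 2.7778, t(Reactivated) = 2.7778.
Expected months from Dormant to Active: 2.7778.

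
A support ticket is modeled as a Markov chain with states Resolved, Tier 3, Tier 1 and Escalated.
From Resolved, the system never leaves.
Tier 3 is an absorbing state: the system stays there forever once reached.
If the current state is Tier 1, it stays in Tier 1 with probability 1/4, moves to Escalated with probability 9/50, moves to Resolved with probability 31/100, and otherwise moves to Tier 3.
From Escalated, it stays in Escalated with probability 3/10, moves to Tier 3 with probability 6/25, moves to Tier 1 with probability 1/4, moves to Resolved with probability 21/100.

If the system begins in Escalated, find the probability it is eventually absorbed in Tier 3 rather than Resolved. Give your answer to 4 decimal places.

0.5104

Let h(s) be the probability of absorption at Tier 3 starting from transient state s. Then h(Tier 3) = 1 and h(Resolved) = 0. By first-step analysis:
h(Tier 1) = 0.31·0 + 0.26·1 + 0.25·h(Tier 1) + 0.18·h(Escalated)
h(Escalated) = 0.21·0 + 0.24·1 + 0.25·h(Tier 1) + 0.3·h(Escalated)
Solving: h(Tier 1) = 0.4692, h(Escalated) = 0.5104.
Starting from Escalated, the probability is 0.5104.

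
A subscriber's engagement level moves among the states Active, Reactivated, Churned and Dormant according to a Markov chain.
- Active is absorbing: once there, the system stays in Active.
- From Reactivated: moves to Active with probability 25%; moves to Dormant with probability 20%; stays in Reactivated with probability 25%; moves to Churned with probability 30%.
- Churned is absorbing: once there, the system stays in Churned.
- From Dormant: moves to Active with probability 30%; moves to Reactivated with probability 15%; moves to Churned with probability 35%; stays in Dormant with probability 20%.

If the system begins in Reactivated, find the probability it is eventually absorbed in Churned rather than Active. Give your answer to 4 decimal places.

0.5439

Let h(s) be the probability of absorption at Churned starting from transient state s. Then h(Churned) = 1 and h(Active) = 0. By first-step analysis:
h(Reactivated) = 0.25·0 + 0.25·h(Reactivated) + 0.3·1 + 0.2·h(Dormant)
h(Dormant) = 0.3·0 + 0.15·h(Reactivated) + 0.35·1 + 0.2·h(Dormant)
Solving: h(Reactivated) = 0.5439, h(Dormant) = 0.5395.
Starting from Reactivated, the probability is 0.5439.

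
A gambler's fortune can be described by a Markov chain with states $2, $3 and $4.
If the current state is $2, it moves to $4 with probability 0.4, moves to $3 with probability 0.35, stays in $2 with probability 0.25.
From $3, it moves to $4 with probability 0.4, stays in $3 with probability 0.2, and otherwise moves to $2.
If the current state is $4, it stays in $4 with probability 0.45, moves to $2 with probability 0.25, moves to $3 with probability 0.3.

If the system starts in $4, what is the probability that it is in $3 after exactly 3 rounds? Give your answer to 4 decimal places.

Propagate the distribution vector 3 rounds from $4.
After 0 rounds: (0.0000, 0.0000, 1.0000)
After 1 round: (0.2500, 0.3000, 0.4500)
After 2 rounds: (0.2950, 0.2825, 0.4225)
After 3 rounds: (0.2924, 0.2865, 0.4211)
P(in $3 after 3 rounds) = 0.2865

0.2865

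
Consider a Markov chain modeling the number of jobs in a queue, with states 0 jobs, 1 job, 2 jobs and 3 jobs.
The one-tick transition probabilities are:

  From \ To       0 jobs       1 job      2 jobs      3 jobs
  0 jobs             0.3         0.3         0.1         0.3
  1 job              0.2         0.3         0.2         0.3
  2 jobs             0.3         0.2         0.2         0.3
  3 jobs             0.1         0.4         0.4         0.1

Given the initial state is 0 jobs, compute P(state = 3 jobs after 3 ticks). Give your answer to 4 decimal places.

Propagate the distribution vector 3 ticks from 0 jobs.
After 0 ticks: (1.0000, 0.0000, 0.0000, 0.0000)
After 1 tick: (0.3000, 0.3000, 0.1000, 0.3000)
After 2 ticks: (0.2100, 0.3200, 0.2300, 0.2400)
After 3 ticks: (0.2200, 0.3010, 0.2270, 0.2520)
P(in 3 jobs after 3 ticks) = 0.2520

0.2520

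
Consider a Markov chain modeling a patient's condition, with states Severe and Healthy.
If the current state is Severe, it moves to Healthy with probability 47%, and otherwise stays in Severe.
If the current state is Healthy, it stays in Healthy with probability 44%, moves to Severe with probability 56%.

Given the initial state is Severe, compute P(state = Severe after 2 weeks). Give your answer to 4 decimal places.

0.5441

Sum over the intermediate state after 1 week:
P = P(Severe→Severe)·P(Severe→Severe) + P(Severe→Healthy)·P(Healthy→Severe)
  = 0.53×0.53 + 0.47×0.56
  = 0.2809 + 0.2632 = 0.5441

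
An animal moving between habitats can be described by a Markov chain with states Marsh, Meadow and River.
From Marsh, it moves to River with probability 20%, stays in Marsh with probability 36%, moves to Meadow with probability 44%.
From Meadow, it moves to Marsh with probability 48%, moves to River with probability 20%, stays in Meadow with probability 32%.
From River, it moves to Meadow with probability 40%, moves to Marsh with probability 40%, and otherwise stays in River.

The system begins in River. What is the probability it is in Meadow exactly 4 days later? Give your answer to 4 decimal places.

Propagate the distribution vector 4 days from River.
After 0 days: (0.0000, 0.0000, 1.0000)
After 1 day: (0.4000, 0.4000, 0.2000)
After 2 days: (0.4160, 0.3840, 0.2000)
After 3 days: (0.4141, 0.3859, 0.2000)
After 4 days: (0.4143, 0.3857, 0.2000)
P(in Meadow after 4 days) = 0.3857

0.3857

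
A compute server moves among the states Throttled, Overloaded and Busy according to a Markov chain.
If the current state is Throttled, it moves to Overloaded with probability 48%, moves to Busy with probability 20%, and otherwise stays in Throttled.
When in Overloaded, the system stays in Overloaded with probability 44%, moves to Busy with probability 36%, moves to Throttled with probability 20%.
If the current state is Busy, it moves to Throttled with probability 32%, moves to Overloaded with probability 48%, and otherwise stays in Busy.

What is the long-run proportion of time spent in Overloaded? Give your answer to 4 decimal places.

Let the stationary distribution be π with π = πP and π_1 + π_2 + π_3 = 1.
π_1 = 0.32·π_1 + 0.2·π_2 + 0.32·π_3
π_2 = 0.48·π_1 + 0.44·π_2 + 0.48·π_3
Solving with the normalization constraint gives π = (0.2646, 0.4615, 0.2738).
So the stationary probability of Overloaded is 0.4615.

0.4615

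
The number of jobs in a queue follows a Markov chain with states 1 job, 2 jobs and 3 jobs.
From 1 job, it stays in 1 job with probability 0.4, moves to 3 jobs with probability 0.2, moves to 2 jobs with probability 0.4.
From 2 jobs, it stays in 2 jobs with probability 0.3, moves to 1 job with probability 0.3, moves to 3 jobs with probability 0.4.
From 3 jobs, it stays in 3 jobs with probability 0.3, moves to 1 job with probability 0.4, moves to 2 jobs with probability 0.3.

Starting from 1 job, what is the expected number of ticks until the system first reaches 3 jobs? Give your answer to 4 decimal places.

Let t(s) be the expected number of ticks to first reach 3 jobs from state s, with t(3 jobs) = 0. Conditioning on the first tick:
t(1 job) = 1 + 0.4·t(1 job) + 0.4·t(2 jobs)
t(2 jobs) = 1 + 0.3·t(1 job) + 0.3·t(2 jobs)
Solving: t(1 job) = 3.6667, t(2 jobs) = 3.0000.
Expected ticks from 1 job to 3 jobs: 3.6667.

3.6667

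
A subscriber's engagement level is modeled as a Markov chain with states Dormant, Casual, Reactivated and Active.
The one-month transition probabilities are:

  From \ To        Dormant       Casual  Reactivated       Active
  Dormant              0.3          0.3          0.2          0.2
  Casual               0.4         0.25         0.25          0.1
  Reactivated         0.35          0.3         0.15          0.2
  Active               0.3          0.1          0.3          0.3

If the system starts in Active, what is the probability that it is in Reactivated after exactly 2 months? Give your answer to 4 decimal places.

Propagate the distribution vector 2 months from Active.
After 0 months: (0.0000, 0.0000, 0.0000, 1.0000)
After 1 month: (0.3000, 0.1000, 0.3000, 0.3000)
After 2 months: (0.3250, 0.2350, 0.2200, 0.2200)
P(in Reactivated after 2 months) = 0.2200

0.2200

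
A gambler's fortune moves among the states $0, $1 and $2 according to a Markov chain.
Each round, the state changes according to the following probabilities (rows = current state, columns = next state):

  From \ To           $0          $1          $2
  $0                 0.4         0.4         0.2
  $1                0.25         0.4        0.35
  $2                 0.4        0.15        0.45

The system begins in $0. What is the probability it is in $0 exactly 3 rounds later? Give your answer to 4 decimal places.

0.3475

Propagate the distribution vector 3 rounds from $0.
After 0 rounds: (1.0000, 0.0000, 0.0000)
After 1 round: (0.4000, 0.4000, 0.2000)
After 2 rounds: (0.3400, 0.3500, 0.3100)
After 3 rounds: (0.3475, 0.3225, 0.3300)
P(in $0 after 3 rounds) = 0.3475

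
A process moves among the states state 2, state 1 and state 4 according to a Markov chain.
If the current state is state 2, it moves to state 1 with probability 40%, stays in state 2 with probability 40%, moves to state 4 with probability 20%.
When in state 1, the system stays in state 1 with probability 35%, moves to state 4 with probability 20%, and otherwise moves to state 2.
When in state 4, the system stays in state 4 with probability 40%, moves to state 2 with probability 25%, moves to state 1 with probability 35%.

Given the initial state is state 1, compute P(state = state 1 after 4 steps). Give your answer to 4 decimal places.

Propagate the distribution vector 4 steps from state 1.
After 0 steps: (0.0000, 1.0000, 0.0000)
After 1 step: (0.4500, 0.3500, 0.2000)
After 2 steps: (0.3875, 0.3725, 0.2400)
After 3 steps: (0.3826, 0.3694, 0.2480)
After 4 steps: (0.3813, 0.3691, 0.2496)
P(in state 1 after 4 steps) = 0.3691

0.3691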